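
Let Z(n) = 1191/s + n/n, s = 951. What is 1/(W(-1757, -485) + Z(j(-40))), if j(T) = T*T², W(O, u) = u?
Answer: -317/153031 ≈ -0.0020715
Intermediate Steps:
j(T) = T³
Z(n) = 714/317 (Z(n) = 1191/951 + n/n = 1191*(1/951) + 1 = 397/317 + 1 = 714/317)
1/(W(-1757, -485) + Z(j(-40))) = 1/(-485 + 714/317) = 1/(-153031/317) = -317/153031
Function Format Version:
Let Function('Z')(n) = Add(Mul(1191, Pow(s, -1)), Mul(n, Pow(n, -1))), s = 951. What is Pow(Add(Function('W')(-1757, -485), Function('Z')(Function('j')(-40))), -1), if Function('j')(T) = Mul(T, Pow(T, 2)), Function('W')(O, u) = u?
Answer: Rational(-317, 153031) ≈ -0.0020715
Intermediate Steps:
Function('j')(T) = Pow(T, 3)
Function('Z')(n) = Rational(714, 317) (Function('Z')(n) = Add(Mul(1191, Pow(951, -1)), Mul(n, Pow(n, -1))) = Add(Mul(1191, Rational(1, 951)), 1) = Add(Rational(397, 317), 1) = Rational(714, 317))
Pow(Add(Function('W')(-1757, -485), Function('Z')(Function('j')(-40))), -1) = Pow(Add(-485, Rational(714, 317)), -1) = Pow(Rational(-153031, 317), -1) = Rational(-317, 153031)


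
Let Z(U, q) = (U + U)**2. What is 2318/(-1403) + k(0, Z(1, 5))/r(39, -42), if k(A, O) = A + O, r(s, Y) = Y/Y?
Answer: 54/23 ≈ 2.3478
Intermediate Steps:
r(s, Y) = 1
Z(U, q) = 4*U**2 (Z(U, q) = (2*U)**2 = 4*U**2)
2318/(-1403) + k(0, Z(1, 5))/r(39, -42) = 2318/(-1403) + (0 + 4*1**2)/1 = 2318*(-1/1403) + (0 + 4*1)*1 = -38/23 + (0 + 4)*1 = -38/23 + 4*1 = -38/23 + 4 = 54/23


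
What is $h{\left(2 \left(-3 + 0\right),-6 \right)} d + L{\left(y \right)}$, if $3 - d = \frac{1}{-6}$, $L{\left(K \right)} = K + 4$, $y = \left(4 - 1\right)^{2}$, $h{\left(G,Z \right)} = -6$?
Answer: $-6$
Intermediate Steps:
$y = 9$ ($y = 3^{2} = 9$)
$L{\left(K \right)} = 4 + K$
$d = \frac{19}{6}$ ($d = 3 - \frac{1}{-6} = 3 - - \frac{1}{6} = 3 + \frac{1}{6} = \frac{19}{6} \approx 3.1667$)
$h{\left(2 \left(-3 + 0\right),-6 \right)} d + L{\left(y \right)} = \left(-6\right) \frac{19}{6} + \left(4 + 9\right) = -19 + 13 = -6$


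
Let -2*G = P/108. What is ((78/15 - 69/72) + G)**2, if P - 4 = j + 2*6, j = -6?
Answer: 20529961/1166400 ≈ 17.601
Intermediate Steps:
P = 10 (P = 4 + (-6 + 2*6) = 4 + (-6 + 12) = 4 + 6 = 10)
G = -5/108 ≈ -0.046296
((78/15 - 69/72) + G)**2 = ((78/15 - 69/72) - 5/108)**2 = ((78*(1/15) - 69*1/72) - 5/108)**2 = ((26/5 - 23/24) - 5/108)**2 = (509/120 - 5/108)**2 = (4531/1080)**2 = 20529961/1166400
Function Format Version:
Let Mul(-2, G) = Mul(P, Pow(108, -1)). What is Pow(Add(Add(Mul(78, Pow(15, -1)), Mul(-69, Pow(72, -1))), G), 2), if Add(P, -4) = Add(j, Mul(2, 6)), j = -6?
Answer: Rational(20529961, 1166400) ≈ 17.601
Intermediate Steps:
P = 10 (P = Add(4, Add(-6, Mul(2, 6))) = Add(4, Add(-6, 12)) = Add(4, 6) = 10)
G = Rational(-5, 108) (G = Mul(Rational(-1, 2), Mul(10, Pow(108, -1))) = Mul(Rational(-1, 2), Mul(10, Rational(1, 108))) = Mul(Rational(-1, 2), Rational(5, 54)) = Rational(-5, 108) ≈ -0.046296)
Pow(Add(Add(Mul(78, Pow(15, -1)), Mul(-69, Pow(72, -1))), G), 2) = Pow(Add(Add(Mul(78, Pow(15, -1)), Mul(-69, Pow(72, -1))), Rational(-5, 108)), 2) = Pow(Add(Add(Mul(78, Rational(1, 15)), Mul(-69, Rational(1, 72))), Rational(-5, 108)), 2) = Pow(Add(Add(Rational(26, 5), Rational(-23, 24)), Rational(-5, 108)), 2) = Pow(Add(Rational(509, 120), Rational(-5, 108)), 2) = Pow(Rational(4531, 1080), 2) = Rational(20529961, 1166400)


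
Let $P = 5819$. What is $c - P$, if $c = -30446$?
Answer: $-36265$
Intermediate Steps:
$c - P = -30446 - 5819 = -36265$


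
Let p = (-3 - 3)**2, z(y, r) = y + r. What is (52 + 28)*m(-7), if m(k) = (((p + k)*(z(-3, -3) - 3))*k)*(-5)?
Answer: -730800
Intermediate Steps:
z(y, r) = r + y
p = 36 (p = (-6)**2 = 36)
m(k) = -5*k*(-324 - 9*k) (m(k) = (((36 + k)*((-3 - 3) - 3))*k)*(-5) = (((36 + k)*(-6 - 3))*k)*(-5) = (((36 + k)*(-9))*k)*(-5) = ((-324 - 9*k)*k)*(-5) = (k*(-324 - 9*k))*(-5) = -5*k*(-324 - 9*k))
(52 + 28)*m(-7) = (52 + 28)*(45*(-7)*(36 - 7)) = 80*(45*(-7)*29) = 80*(-9135) = -730800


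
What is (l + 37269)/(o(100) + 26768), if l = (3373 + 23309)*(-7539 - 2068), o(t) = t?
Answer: -85432235/8956 ≈ -9539.1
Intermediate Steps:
l = -256333974 (l = 26682*(-9607) = -256333974)
(l + 37269)/(o(100) + 26768) = (-256333974 + 37269)/(100 + 26768) = -256296705/26868 = -256296705*1/26868 = -85432235/8956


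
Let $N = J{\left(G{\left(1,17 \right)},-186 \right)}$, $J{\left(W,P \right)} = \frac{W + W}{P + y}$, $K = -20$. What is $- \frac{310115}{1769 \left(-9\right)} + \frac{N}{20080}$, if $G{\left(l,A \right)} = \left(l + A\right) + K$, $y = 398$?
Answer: $\frac{330036771679}{16943765040} \approx 19.478$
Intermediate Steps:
$G{\left(l,A \right)} = -20 + A + l$ ($G{\left(l,A \right)} = \left(l + A\right) - 20 = \left(A + l\right) - 20 = -20 + A + l$)
$J{\left(W,P \right)} = \frac{2 W}{398 + P}$ ($J{\left(W,P \right)} = \frac{W + W}{P + 398} = \frac{2 W}{398 + P}$)
$N = - \frac{1}{53}$ ($N = \frac{2 \left(-20 + 17 + 1\right)}{398 - 186} = 2 \left(-2\right) \frac{1}{212} = - \frac{1}{53} \approx -0.018868$)
$- \frac{310115}{1769 \left(-9\right)} + \frac{N}{20080} = - \frac{310115}{1769 \left(-9\right)} - \frac{1}{53 \cdot 20080} = - \frac{310115}{-15921} - \frac{1}{1064240} = \left(-310115\right) \left(- \frac{1}{15921}\right) - \frac{1}{1064240} = \frac{310115}{15921} - \frac{1}{1064240} = \frac{330036771679}{16943765040}$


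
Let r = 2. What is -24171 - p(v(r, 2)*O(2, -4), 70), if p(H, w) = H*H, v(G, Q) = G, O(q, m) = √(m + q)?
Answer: -24163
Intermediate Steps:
p(H, w) = H²
-24171 - p(v(r, 2)*O(2, -4), 70) = -24171 - (2*√(-4 + 2))² = -24171 - (2*√(-2))² = -24171 - (2*(I*√2))² = -24171 - (2*I*√2)² = -24171 - 1*(-8) = -24171 + 8 = -24163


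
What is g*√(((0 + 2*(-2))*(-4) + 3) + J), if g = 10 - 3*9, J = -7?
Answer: -34*√3 ≈ -58.890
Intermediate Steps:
g = -17 (g = 10 - 27 = -17)
g*√(((0 + 2*(-2))*(-4) + 3) + J) = -17*√(((0 + 2*(-2))*(-4) + 3) - 7) = -17*√(((0 - 4)*(-4) + 3) - 7) = -17*√((-4*(-4) + 3) - 7) = -17*√((16 + 3) - 7) = -17*√(19 - 7) = -34*√3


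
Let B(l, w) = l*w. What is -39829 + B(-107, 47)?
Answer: -44858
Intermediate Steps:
-39829 + B(-107, 47) = -39829 - 107*47 = -39829 - 5029 = -44858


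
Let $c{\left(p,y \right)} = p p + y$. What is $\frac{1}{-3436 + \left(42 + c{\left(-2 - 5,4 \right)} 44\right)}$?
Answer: $- \frac{1}{1062} \approx -0.00094162$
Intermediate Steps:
$c{\left(p,y \right)} = y + p^{2}$ ($c{\left(p,y \right)} = p^{2} + y = y + p^{2}$)
$\frac{1}{-3436 + \left(42 + c{\left(-2 - 5,4 \right)} 44\right)} = \frac{1}{-3436 + \left(42 + \left(4 + \left(-2 - 5\right)^{2}\right) 44\right)} = \frac{1}{-3436 + \left(42 + \left(4 + \left(-7\right)^{2}\right) 44\right)} = \frac{1}{-3436 + \left(42 + \left(4 + 49\right) 44\right)} = \frac{1}{-3436 + \left(42 + 53 \cdot 44\right)} = \frac{1}{-3436 + \left(42 + 2332\right)} = \frac{1}{-3436 + 2374} = \frac{1}{-1062} = - \frac{1}{1062}$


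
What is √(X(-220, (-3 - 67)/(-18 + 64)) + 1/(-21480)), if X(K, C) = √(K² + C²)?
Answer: √(-2840730 + 13264974000*√1024193)/247020 ≈ 14.833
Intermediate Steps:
X(K, C) = √(C² + K²)
√(X(-220, (-3 - 67)/(-18 + 64)) + 1/(-21480)) = √(√(((-3 - 67)/(-18 + 64))² + (-220)²) + 1/(-21480)) = √(√((-70/46)² + 48400) - 1/21480) = √(√((-70*1/46)² + 48400) - 1/21480) = √(√((-35/23)² + 48400) - 1/21480) = √(√(1225/529 + 48400) - 1/21480) = √(√(25604825/529) - 1/21480) = √(5*√1024193/23 - 1/21480) = √(-1/21480 + 5*√1024193/23)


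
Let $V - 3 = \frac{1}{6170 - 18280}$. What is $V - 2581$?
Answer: $- \frac{31219581}{12110} \approx -2578.0$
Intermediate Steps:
$V = \frac{36329}{12110}$ ($V = 3 + \frac{1}{6170 - 18280} = 3 + \frac{1}{-12110} = 3 - \frac{1}{12110} = \frac{36329}{12110} \approx 2.9999$)
$V - 2581 = \frac{36329}{12110} - 2581 = - \frac{31219581}{12110}$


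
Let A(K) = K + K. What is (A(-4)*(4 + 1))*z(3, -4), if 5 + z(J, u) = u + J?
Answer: 240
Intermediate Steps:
z(J, u) = -5 + J + u (z(J, u) = -5 + (u + J) = -5 + (J + u) = -5 + J + u)
A(K) = 2*K
(A(-4)*(4 + 1))*z(3, -4) = ((2*(-4))*(4 + 1))*(-5 + 3 - 4) = -8*5*(-6) = -40*(-6) = 240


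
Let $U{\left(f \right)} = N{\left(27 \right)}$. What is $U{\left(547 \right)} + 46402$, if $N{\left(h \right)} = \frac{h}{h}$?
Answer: $46403$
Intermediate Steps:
$N{\left(h \right)} = 1$
$U{\left(f \right)} = 1$
$U{\left(547 \right)} + 46402 = 1 + 46402 = 46403$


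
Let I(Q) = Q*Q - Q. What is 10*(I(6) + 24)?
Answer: 540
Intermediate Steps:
I(Q) = Q² - Q
10*(I(6) + 24) = 10*(6*(-1 + 6) + 24) = 10*(6*5 + 24) = 10*(30 + 24) = 10*54 = 540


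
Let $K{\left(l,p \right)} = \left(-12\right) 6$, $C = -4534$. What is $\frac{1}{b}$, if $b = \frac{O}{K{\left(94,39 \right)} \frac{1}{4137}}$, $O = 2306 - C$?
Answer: $- \frac{1}{393015} \approx -2.5444 \cdot 10^{-6}$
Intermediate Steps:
$K{\left(l,p \right)} = -72$
$O = 6840$ ($O = 2306 - -4534 = 2306 + 4534 = 6840$)
$b = -393015$ ($b = \frac{6840}{\left(-72\right) \frac{1}{4137}} = \frac{6840}{- \frac{24}{1379}} = 6840 \left(- \frac{1379}{24}\right) = -393015$)
$\frac{1}{b} = \frac{1}{-393015} = - \frac{1}{393015}$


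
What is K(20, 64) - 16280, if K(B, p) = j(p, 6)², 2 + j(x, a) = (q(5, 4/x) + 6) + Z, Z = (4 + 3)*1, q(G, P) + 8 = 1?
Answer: -16264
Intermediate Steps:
q(G, P) = -7 (q(G, P) = -8 + 1 = -7)
Z = 7 (Z = 7*1 = 7)
j(x, a) = 4 (j(x, a) = -2 + ((-7 + 6) + 7) = -2 + (-1 + 7) = -2 + 6 = 4)
K(B, p) = 16 (K(B, p) = 4² = 16)
K(20, 64) - 16280 = 16 - 16280 = -16264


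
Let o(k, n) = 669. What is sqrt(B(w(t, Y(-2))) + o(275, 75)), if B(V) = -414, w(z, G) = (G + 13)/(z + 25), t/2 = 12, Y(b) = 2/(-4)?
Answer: sqrt(255) ≈ 15.969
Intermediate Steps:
Y(b) = -1/2 (Y(b) = 2*(-1/4) = -1/2)
t = 24 (t = 2*12 = 24)
w(z, G) = (13 + G)/(25 + z)
sqrt(B(w(t, Y(-2))) + o(275, 75)) = sqrt(-414 + 669) = sqrt(255)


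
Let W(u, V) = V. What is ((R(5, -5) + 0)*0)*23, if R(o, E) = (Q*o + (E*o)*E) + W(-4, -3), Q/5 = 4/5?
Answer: 0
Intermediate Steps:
Q = 4 (Q = 5*(4/5) = 5*(4*(⅕)) = 5*(⅘) = 4)
R(o, E) = -3 + 4*o + o*E² (R(o, E) = (4*o + (E*o)*E) - 3 = (4*o + o*E²) - 3 = -3 + 4*o + o*E²)
((R(5, -5) + 0)*0)*23 = (((-3 + 4*5 + 5*(-5)²) + 0)*0)*23 = (((-3 + 20 + 5*25) + 0)*0)*23 = (((-3 + 20 + 125) + 0)*0)*23 = ((142 + 0)*0)*23 = (142*0)*23 = 0*23 = 0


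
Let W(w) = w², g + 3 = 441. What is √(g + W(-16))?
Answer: √694 ≈ 26.344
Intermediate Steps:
g = 438 (g = -3 + 441 = 438)
√(g + W(-16)) = √(438 + (-16)²) = √(438 + 256) = √694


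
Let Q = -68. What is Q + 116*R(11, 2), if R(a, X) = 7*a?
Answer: 8864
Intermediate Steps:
Q + 116*R(11, 2) = -68 + 116*(7*11) = -68 + 116*77 = -68 + 8932 = 8864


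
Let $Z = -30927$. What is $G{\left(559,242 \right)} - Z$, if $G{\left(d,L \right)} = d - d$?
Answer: $30927$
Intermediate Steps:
$G{\left(d,L \right)} = 0$
$G{\left(559,242 \right)} - Z = 0 - -30927 = 0 + 30927 = 30927$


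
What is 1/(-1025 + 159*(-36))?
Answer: -1/6749 ≈ -0.00014817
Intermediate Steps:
1/(-1025 + 159*(-36)) = 1/(-1025 - 5724) = 1/(-6749) = -1/6749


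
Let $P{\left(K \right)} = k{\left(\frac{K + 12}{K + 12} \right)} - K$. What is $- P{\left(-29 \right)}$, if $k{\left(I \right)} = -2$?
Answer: $-27$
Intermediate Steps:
$P{\left(K \right)} = -2 - K$
$- P{\left(-29 \right)} = - (-2 - -29) = - (-2 + 29) = \left(-1\right) 27 = -27$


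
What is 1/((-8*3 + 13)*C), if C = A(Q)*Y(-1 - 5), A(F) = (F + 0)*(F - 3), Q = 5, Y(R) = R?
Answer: 1/660 ≈ 0.0015152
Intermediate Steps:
A(F) = F*(-3 + F)
C = -60 (C = (5*(-3 + 5))*(-1 - 5) = (5*2)*(-6) = 10*(-6) = -60)
1/((-8*3 + 13)*C) = 1/((-8*3 + 13)*(-60)) = 1/((-24 + 13)*(-60)) = 1/(-11*(-60)) = 1/660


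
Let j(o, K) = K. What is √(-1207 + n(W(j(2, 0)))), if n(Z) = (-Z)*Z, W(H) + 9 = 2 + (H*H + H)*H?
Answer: 2*I*√314 ≈ 35.44*I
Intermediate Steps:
W(H) = -7 + H*(H + H²) (W(H) = -9 + (2 + (H*H + H)*H) = -9 + (2 + (H² + H)*H) = -9 + (2 + (H + H²)*H) = -9 + (2 + H*(H + H²)) = -7 + H*(H + H²))
n(Z) = -Z²
√(-1207 + n(W(j(2, 0)))) = √(-1207 - (-7 + 0² + 0³)²) = √(-1207 - (-7 + 0 + 0)²) = √(-1207 - 1*(-7)²) = √(-1207 - 1*49) = √(-1207 - 49) = √(-1256) = 2*I*√314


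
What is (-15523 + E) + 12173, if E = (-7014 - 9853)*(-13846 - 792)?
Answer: 246895796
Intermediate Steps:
E = 246899146 (E = -16867*(-14638) = 246899146)
(-15523 + E) + 12173 = (-15523 + 246899146) + 12173 = 246883623 + 12173 = 246895796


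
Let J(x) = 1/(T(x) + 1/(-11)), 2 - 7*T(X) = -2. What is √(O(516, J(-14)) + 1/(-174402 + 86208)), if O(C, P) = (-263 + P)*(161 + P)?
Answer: I*√453096472431875682/3263178 ≈ 206.28*I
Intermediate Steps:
T(X) = 4/7 (T(X) = 2/7 - ⅐*(-2) = 2/7 + 2/7 = 4/7)
J(x) = 77/37 (J(x) = 1/(4/7 + 1/(-11)) = 1/(4/7 - 1/11) = 1/(37/77) = 77/37)
√(O(516, J(-14)) + 1/(-174402 + 86208)) = √((-42343 + (77/37)² - 102*77/37) + 1/(-174402 + 86208)) = √((-42343 + 5929/1369 - 7854/37) + 1/(-88194)) = √(-58252236/1369 - 1/88194) = √(-5137497703153/120737586) = I*√453096472431875682/3263178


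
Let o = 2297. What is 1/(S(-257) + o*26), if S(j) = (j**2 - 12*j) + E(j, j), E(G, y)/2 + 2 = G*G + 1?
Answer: 1/260951 ≈ 3.8321e-6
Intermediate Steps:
E(G, y) = -2 + 2*G**2 (E(G, y) = -4 + 2*(G*G + 1) = -4 + 2*(G**2 + 1) = -4 + 2*(1 + G**2) = -4 + (2 + 2*G**2) = -2 + 2*G**2)
S(j) = -2 - 12*j + 3*j**2 (S(j) = (j**2 - 12*j) + (-2 + 2*j**2) = -2 - 12*j + 3*j**2)
1/(S(-257) + o*26) = 1/((-2 - 12*(-257) + 3*(-257)**2) + 2297*26) = 1/((-2 + 3084 + 3*66049) + 59722) = 1/((-2 + 3084 + 198147) + 59722) = 1/(201229 + 59722) = 1/260951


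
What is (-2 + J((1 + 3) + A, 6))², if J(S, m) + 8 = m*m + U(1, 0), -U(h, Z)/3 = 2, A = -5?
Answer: 400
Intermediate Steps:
U(h, Z) = -6 (U(h, Z) = -3*2 = -6)
J(S, m) = -14 + m² (J(S, m) = -8 + (m*m - 6) = -8 + (m² - 6) = -8 + (-6 + m²) = -14 + m²)
(-2 + J((1 + 3) + A, 6))² = (-2 + (-14 + 6²))² = (-2 + (-14 + 36))² = (-2 + 22)² = 20² = 400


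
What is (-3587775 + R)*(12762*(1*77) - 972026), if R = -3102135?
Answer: -71234161680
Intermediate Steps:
(-3587775 + R)*(12762*(1*77) - 972026) = (-3587775 - 3102135)*(12762*(1*77) - 972026) = -6689910*(12762*77 - 972026) = -6689910*(982674 - 972026) = -6689910*10648 = -71234161680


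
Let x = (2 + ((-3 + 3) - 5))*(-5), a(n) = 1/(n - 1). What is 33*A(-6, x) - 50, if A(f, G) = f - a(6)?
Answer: -1273/5 ≈ -254.60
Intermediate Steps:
a(n) = 1/(-1 + n)
x = 15 (x = (2 + (0 - 5))*(-5) = (2 - 5)*(-5) = -3*(-5) = 15)
A(f, G) = -1/5 + f (A(f, G) = f - 1/(-1 + 6) = f - 1/5 = -1/5 + f)
33*A(-6, x) - 50 = 33*(-1/5 - 6) - 50 = 33*(-31/5) - 50 = -1023/5 - 50 = -1273/5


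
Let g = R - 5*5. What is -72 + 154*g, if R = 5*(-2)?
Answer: -5462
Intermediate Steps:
R = -10
g = -35 (g = -10 - 5*5 = -10 - 25 = -35)
-72 + 154*g = -72 + 154*(-35) = -72 - 5390 = -5462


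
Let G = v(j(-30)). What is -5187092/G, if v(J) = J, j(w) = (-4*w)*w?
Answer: 1296773/900 ≈ 1440.9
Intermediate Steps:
j(w) = -4*w²
G = -3600 (G = -4*(-30)² = -4*900 = -3600)
-5187092/G = -5187092/(-3600) = -5187092*(-1/3600) = 1296773/900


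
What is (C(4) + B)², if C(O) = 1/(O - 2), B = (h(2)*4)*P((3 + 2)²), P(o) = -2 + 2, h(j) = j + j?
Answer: ¼ ≈ 0.25000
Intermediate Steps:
h(j) = 2*j
P(o) = 0
B = 0 (B = ((2*2)*4)*0 = (4*4)*0 = 16*0 = 0)
C(O) = 1/(-2 + O)
(C(4) + B)² = (1/(-2 + 4) + 0)² = (1/2 + 0)² = (½ + 0)² = (½)² = ¼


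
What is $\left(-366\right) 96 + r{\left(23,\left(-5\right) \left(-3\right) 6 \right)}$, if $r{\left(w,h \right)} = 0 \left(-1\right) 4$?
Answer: $-35136$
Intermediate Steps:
$r{\left(w,h \right)} = 0$ ($r{\left(w,h \right)} = 0 \cdot 4 = 0$)
$\left(-366\right) 96 + r{\left(23,\left(-5\right) \left(-3\right) 6 \right)} = \left(-366\right) 96 + 0 = -35136 + 0 = -35136$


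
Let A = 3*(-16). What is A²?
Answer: 2304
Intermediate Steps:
A = -48
A² = (-48)² = 2304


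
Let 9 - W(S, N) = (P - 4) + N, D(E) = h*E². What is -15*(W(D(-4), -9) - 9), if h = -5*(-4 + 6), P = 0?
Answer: -195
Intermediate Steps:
h = -10 (h = -5*2 = -10)
D(E) = -10*E²
W(S, N) = 13 - N (W(S, N) = 9 - ((0 - 4) + N) = 9 - (-4 + N) = 9 + (4 - N) = 13 - N)
-15*(W(D(-4), -9) - 9) = -15*((13 - 1*(-9)) - 9) = -15*((13 + 9) - 9) = -15*(22 - 9) = -15*13 = -195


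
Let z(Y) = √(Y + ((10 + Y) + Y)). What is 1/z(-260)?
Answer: -I*√770/770 ≈ -0.036038*I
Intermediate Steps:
z(Y) = √(10 + 3*Y) (z(Y) = √(Y + (10 + 2*Y)) = √(10 + 3*Y))
1/z(-260) = 1/(√(10 + 3*(-260))) = 1/(√(10 - 780)) = 1/(√(-770)) = 1/(I*√770) = -I*√770/770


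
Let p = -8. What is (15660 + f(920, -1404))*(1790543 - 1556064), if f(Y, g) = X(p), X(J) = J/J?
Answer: 3672175619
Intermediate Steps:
X(J) = 1
f(Y, g) = 1
(15660 + f(920, -1404))*(1790543 - 1556064) = (15660 + 1)*(1790543 - 1556064) = 15661*234479 = 3672175619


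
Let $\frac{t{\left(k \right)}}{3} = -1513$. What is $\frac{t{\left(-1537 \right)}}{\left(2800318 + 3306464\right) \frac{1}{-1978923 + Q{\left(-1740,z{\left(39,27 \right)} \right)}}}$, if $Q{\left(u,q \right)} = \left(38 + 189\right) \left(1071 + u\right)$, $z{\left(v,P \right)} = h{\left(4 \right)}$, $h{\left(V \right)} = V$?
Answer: $\frac{1611939609}{1017797} \approx 1583.8$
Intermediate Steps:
$z{\left(v,P \right)} = 4$
$t{\left(k \right)} = -4539$ ($t{\left(k \right)} = 3 \left(-1513\right) = -4539$)
$Q{\left(u,q \right)} = 243117 + 227 u$ ($Q{\left(u,q \right)} = 227 \left(1071 + u\right) = 243117 + 227 u$)
$\frac{t{\left(-1537 \right)}}{\left(2800318 + 3306464\right) \frac{1}{-1978923 + Q{\left(-1740,z{\left(39,27 \right)} \right)}}} = - \frac{4539}{\left(2800318 + 3306464\right) \frac{1}{-1978923 + \left(243117 + 227 \left(-1740\right)\right)}} = - \frac{4539}{6106782 \frac{1}{-1978923 + \left(243117 - 394980\right)}} = - \frac{4539}{6106782 \frac{1}{-1978923 - 151863}} = - \frac{4539}{6106782 \frac{1}{-2130786}} = - \frac{4539}{6106782 \left(- \frac{1}{2130786}\right)} = - \frac{4539}{- \frac{1017797}{355131}} = \left(-4539\right) \left(- \frac{355131}{1017797}\right) = \frac{1611939609}{1017797}$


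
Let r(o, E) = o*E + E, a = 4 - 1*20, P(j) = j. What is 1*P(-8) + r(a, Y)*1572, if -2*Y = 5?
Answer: 58942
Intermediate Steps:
Y = -5/2 (Y = -½*5 = -5/2 ≈ -2.5000)
a = -16 (a = 4 - 20 = -16)
r(o, E) = E + E*o (r(o, E) = E*o + E = E + E*o)
1*P(-8) + r(a, Y)*1572 = 1*(-8) - 5*(1 - 16)/2*1572 = -8 - 5/2*(-15)*1572 = -8 + (75/2)*1572 = -8 + 58950 = 58942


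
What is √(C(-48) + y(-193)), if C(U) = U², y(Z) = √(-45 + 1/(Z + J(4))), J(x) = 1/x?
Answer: √(1369592064 + 771*I*√26752929)/771 ≈ 48.0 + 0.069881*I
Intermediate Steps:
y(Z) = √(-45 + 1/(¼ + Z)) (y(Z) = √(-45 + 1/(Z + 1/4)) = √(-45 + 1/(Z + ¼)) = √(-45 + 1/(¼ + Z)))
√(C(-48) + y(-193)) = √((-48)² + √((-41 - 180*(-193))/(1 + 4*(-193)))) = √(2304 + √((-41 + 34740)/(1 - 772))) = √(2304 + √(34699/(-771))) = √(2304 + √(-1/771*34699)) = √(2304 + √(-34699/771)) = √(2304 + I*√26752929/771)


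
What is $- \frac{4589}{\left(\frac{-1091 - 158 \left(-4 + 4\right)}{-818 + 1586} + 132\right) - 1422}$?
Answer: $\frac{3524352}{991811} \approx 3.5535$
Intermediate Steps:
$- \frac{4589}{\left(\frac{-1091 - 158 \left(-4 + 4\right)}{-818 + 1586} + 132\right) - 1422} = - \frac{4589}{\left(\frac{-1091 - 0}{768} + 132\right) - 1422} = - \frac{4589}{\left(\left(-1091 + 0\right) \frac{1}{768} + 132\right) - 1422} = - \frac{4589}{\left(\left(-1091\right) \frac{1}{768} + 132\right) - 1422} = - \frac{4589}{\left(- \frac{1091}{768} + 132\right) - 1422} = - \frac{4589}{\frac{100285}{768} - 1422} = - \frac{4589}{- \frac{991811}{768}} = \left(-4589\right) \left(- \frac{768}{991811}\right) = \frac{3524352}{991811}$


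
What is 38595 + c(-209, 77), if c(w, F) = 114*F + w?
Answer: 47164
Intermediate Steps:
c(w, F) = w + 114*F
38595 + c(-209, 77) = 38595 + (-209 + 114*77) = 38595 + (-209 + 8778) = 38595 + 8569 = 47164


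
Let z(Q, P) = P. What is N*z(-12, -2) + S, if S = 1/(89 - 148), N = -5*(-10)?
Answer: -5901/59 ≈ -100.02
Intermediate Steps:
N = 50
S = -1/59 (S = 1/(-59) = -1/59 ≈ -0.016949)
N*z(-12, -2) + S = 50*(-2) - 1/59 = -100 - 1/59 = -5901/59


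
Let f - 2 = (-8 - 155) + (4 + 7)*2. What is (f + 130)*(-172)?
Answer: 1548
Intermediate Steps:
f = -139 (f = 2 + ((-8 - 155) + (4 + 7)*2) = 2 + (-163 + 11*2) = 2 + (-163 + 22) = 2 - 141 = -139)
(f + 130)*(-172) = (-139 + 130)*(-172) = -9*(-172) = 1548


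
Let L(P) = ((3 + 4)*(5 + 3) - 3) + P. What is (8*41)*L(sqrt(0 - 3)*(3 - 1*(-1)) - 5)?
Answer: 15744 + 1312*I*sqrt(3) ≈ 15744.0 + 2272.4*I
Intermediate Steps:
L(P) = 53 + P (L(P) = (7*8 - 3) + P = (56 - 3) + P = 53 + P)
(8*41)*L(sqrt(0 - 3)*(3 - 1*(-1)) - 5) = (8*41)*(53 + (sqrt(0 - 3)*(3 - 1*(-1)) - 5)) = 328*(53 + (sqrt(-3)*(3 + 1) - 5)) = 328*(53 + ((I*sqrt(3))*4 - 5)) = 328*(53 + (4*I*sqrt(3) - 5)) = 328*(53 + (-5 + 4*I*sqrt(3))) = 328*(48 + 4*I*sqrt(3)) = 15744 + 1312*I*sqrt(3)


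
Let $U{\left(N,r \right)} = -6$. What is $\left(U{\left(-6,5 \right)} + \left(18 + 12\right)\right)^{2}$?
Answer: $576$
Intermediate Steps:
$\left(U{\left(-6,5 \right)} + \left(18 + 12\right)\right)^{2} = \left(-6 + \left(18 + 12\right)\right)^{2} = \left(-6 + 30\right)^{2} = 24^{2} = 576$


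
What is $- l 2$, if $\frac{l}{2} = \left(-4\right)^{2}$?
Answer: $-64$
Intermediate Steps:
$l = 32$ ($l = 2 \left(-4\right)^{2} = 2 \cdot 16 = 32$)
$- l 2 = \left(-1\right) 32 \cdot 2 = \left(-32\right) 2 = -64$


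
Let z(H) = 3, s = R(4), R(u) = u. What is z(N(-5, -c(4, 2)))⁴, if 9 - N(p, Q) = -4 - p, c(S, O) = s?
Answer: 81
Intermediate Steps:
s = 4
c(S, O) = 4
N(p, Q) = 13 + p (N(p, Q) = 9 - (-4 - p) = 9 + (4 + p) = 13 + p)
z(N(-5, -c(4, 2)))⁴ = 3⁴ = 81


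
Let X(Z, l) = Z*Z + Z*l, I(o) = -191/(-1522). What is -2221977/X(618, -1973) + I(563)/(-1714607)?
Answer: 2529904798479/953437878805 ≈ 2.6535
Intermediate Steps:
I(o) = 191/1522 (I(o) = -191*(-1/1522) = 191/1522)
X(Z, l) = Z² + Z*l
-2221977/X(618, -1973) + I(563)/(-1714607) = -2221977*1/(618*(618 - 1973)) + (191/1522)/(-1714607) = -2221977/(618*(-1355)) + (191/1522)*(-1/1714607) = -2221977/(-837390) - 1/13662994 = -2221977*(-1/837390) - 1/13662994 = 740659/279130 - 1/13662994 = 2529904798479/953437878805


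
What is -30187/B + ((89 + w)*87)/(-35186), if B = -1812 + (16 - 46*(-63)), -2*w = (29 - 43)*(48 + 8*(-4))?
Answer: -270357614/9693743 ≈ -27.890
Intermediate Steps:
w = 112 (w = -(29 - 43)*(48 + 8*(-4))/2 = -(-7)*(48 - 32) = -(-7)*16 = -1/2*(-224) = 112)
B = 1102 (B = -1812 + (16 + 2898) = -1812 + 2914 = 1102)
-30187/B + ((89 + w)*87)/(-35186) = -30187/1102 + ((89 + 112)*87)/(-35186) = -30187*1/1102 + (201*87)*(-1/35186) = -30187/1102 + 17487*(-1/35186) = -30187/1102 - 17487/35186 = -270357614/9693743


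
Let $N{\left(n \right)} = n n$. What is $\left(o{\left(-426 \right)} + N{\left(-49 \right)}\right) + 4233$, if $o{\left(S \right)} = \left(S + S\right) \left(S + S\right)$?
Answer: $732538$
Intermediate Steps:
$o{\left(S \right)} = 4 S^{2}$ ($o{\left(S \right)} = 2 S 2 S = 4 S^{2}$)
$N{\left(n \right)} = n^{2}$
$\left(o{\left(-426 \right)} + N{\left(-49 \right)}\right) + 4233 = \left(4 \left(-426\right)^{2} + \left(-49\right)^{2}\right) + 4233 = \left(4 \cdot 181476 + 2401\right) + 4233 = \left(725904 + 2401\right) + 4233 = 728305 + 4233 = 732538$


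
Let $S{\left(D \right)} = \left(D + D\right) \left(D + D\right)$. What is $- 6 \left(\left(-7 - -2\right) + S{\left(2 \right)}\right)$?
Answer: $-66$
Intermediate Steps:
$S{\left(D \right)} = 4 D^{2}$ ($S{\left(D \right)} = 2 D 2 D = 4 D^{2}$)
$- 6 \left(\left(-7 - -2\right) + S{\left(2 \right)}\right) = - 6 \left(\left(-7 - -2\right) + 4 \cdot 2^{2}\right) = - 6 \left(\left(-7 + 2\right) + 4 \cdot 4\right) = - 6 \left(-5 + 16\right) = \left(-6\right) 11 = -66$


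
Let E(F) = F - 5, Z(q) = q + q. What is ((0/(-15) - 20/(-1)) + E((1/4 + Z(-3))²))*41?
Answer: 31529/16 ≈ 1970.6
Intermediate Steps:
Z(q) = 2*q
E(F) = -5 + F
((0/(-15) - 20/(-1)) + E((1/4 + Z(-3))²))*41 = ((0/(-15) - 20/(-1)) + (-5 + (1/4 + 2*(-3))²))*41 = ((0*(-1/15) - 20*(-1)) + (-5 + (¼ - 6)²))*41 = ((0 + 20) + (-5 + (-23/4)²))*41 = (20 + (-5 + 529/16))*41 = (20 + 449/16)*41 = (769/16)*41 = 31529/16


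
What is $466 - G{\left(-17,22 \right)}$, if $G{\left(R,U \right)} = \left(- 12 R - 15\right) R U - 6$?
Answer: $71158$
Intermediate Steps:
$G{\left(R,U \right)} = -6 + R U \left(-15 - 12 R\right)$ ($G{\left(R,U \right)} = \left(-15 - 12 R\right) R U - 6 = R \left(-15 - 12 R\right) U - 6 = R U \left(-15 - 12 R\right) - 6 = -6 + R U \left(-15 - 12 R\right)$)
$466 - G{\left(-17,22 \right)} = 466 - \left(-6 - \left(-255\right) 22 - 264 \left(-17\right)^{2}\right) = 466 - \left(-6 + 5610 - 264 \cdot 289\right) = 466 - \left(-6 + 5610 - 76296\right) = 466 - -70692 = 466 + 70692 = 71158$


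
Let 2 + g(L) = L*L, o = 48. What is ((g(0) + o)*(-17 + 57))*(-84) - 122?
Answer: -154682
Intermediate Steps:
g(L) = -2 + L² (g(L) = -2 + L*L = -2 + L²)
((g(0) + o)*(-17 + 57))*(-84) - 122 = (((-2 + 0²) + 48)*(-17 + 57))*(-84) - 122 = (((-2 + 0) + 48)*40)*(-84) - 122 = ((-2 + 48)*40)*(-84) - 122 = (46*40)*(-84) - 122 = 1840*(-84) - 122 = -154560 - 122 = -154682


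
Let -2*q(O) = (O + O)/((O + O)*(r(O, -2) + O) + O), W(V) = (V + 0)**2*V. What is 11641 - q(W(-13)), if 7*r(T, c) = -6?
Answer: 358112076/30763 ≈ 11641.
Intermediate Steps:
r(T, c) = -6/7 (r(T, c) = (1/7)*(-6) = -6/7)
W(V) = V**3 (W(V) = V**2*V = V**3)
q(O) = -O/(O + 2*O*(-6/7 + O)) (q(O) = -(O + O)/(2*((O + O)*(-6/7 + O) + O)) = -2*O/(2*((2*O)*(-6/7 + O) + O)) = -2*O/(2*(2*O*(-6/7 + O) + O)) = -2*O/(2*(O + 2*O*(-6/7 + O))) = -O/(O + 2*O*(-6/7 + O)))
11641 - q(W(-13)) = 11641 - (-7)/(-5 + 14*(-13)**3) = 11641 - (-7)/(-5 + 14*(-2197)) = 11641 - (-7)/(-5 - 30758) = 11641 - (-7)/(-30763) = 11641 - (-7)*(-1)/30763 = 11641 - 1*7/30763 = 11641 - 7/30763 = 358112076/30763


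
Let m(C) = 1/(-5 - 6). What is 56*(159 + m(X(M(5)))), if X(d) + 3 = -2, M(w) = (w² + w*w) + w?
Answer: 97888/11 ≈ 8898.9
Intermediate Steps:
M(w) = w + 2*w² (M(w) = (w² + w²) + w = 2*w² + w = w + 2*w²)
X(d) = -5 (X(d) = -3 - 2 = -5)
m(C) = -1/11 (m(C) = 1/(-11) = -1/11)
56*(159 + m(X(M(5)))) = 56*(159 - 1/11) = 56*(1748/11) = 97888/11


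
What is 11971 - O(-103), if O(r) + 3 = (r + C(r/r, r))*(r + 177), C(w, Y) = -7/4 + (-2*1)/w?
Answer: 39747/2 ≈ 19874.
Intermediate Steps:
C(w, Y) = -7/4 - 2/w (C(w, Y) = -7*1/4 - 2/w = -7/4 - 2/w)
O(r) = -3 + (177 + r)*(-15/4 + r) (O(r) = -3 + (r + (-7/4 - 2/(r/r)))*(r + 177) = -3 + (r + (-7/4 - 2/1))*(177 + r) = -3 + (r + (-7/4 - 2*1))*(177 + r) = -3 + (r + (-7/4 - 2))*(177 + r) = -3 + (r - 15/4)*(177 + r) = -3 + (-15/4 + r)*(177 + r) = -3 + (177 + r)*(-15/4 + r))
11971 - O(-103) = 11971 - (-2667/4 + (-103)**2 + (693/4)*(-103)) = 11971 - (-2667/4 + 10609 - 71379/4) = 11971 - 1*(-15805/2) = 11971 + 15805/2 = 39747/2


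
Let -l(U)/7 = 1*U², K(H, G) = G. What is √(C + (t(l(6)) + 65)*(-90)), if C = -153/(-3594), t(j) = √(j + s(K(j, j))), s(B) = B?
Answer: √(-8395882302 - 775010160*I*√14)/1198 ≈ 13.021 - 77.585*I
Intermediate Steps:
l(U) = -7*U²
t(j) = √2*√j (t(j) = √(j + j) = √(2*j) = √2*√j)
C = 51/1198 (C = -153*(-1/3594) = 51/1198 ≈ 0.042571)
√(C + (t(l(6)) + 65)*(-90)) = √(51/1198 + (√2*√(-7*6²) + 65)*(-90)) = √(51/1198 + (√2*√(-7*36) + 65)*(-90)) = √(51/1198 + (√2*√(-252) + 65)*(-90)) = √(51/1198 + (√2*(6*I*√7) + 65)*(-90)) = √(51/1198 + (6*I*√14 + 65)*(-90)) = √(51/1198 + (65 + 6*I*√14)*(-90)) = √(51/1198 + (-5850 - 540*I*√14)) = √(-7008249/1198 - 540*I*√14)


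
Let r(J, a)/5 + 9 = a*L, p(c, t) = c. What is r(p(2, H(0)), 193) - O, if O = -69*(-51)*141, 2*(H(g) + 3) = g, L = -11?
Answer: -506839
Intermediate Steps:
H(g) = -3 + g/2
r(J, a) = -45 - 55*a (r(J, a) = -45 + 5*(a*(-11)) = -45 + 5*(-11*a) = -45 - 55*a)
O = 496179 (O = 3519*141 = 496179)
r(p(2, H(0)), 193) - O = (-45 - 55*193) - 1*496179 = (-45 - 10615) - 496179 = -10660 - 496179 = -506839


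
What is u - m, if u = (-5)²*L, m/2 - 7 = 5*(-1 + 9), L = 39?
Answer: 881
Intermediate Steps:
m = 94 (m = 14 + 2*(5*(-1 + 9)) = 14 + 2*(5*8) = 14 + 2*40 = 14 + 80 = 94)
u = 975 (u = (-5)²*39 = 25*39 = 975)
u - m = 975 - 1*94 = 975 - 94 = 881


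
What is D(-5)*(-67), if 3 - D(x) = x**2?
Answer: 1474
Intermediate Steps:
D(x) = 3 - x**2
D(-5)*(-67) = (3 - 1*(-5)**2)*(-67) = (3 - 1*25)*(-67) = (3 - 25)*(-67) = -22*(-67) = 1474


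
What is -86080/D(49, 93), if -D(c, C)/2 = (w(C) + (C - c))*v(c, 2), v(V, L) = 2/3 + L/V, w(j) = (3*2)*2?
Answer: 28245/26 ≈ 1086.3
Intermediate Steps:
w(j) = 12 (w(j) = 6*2 = 12)
v(V, L) = 2/3 + L/V (v(V, L) = 2*(1/3) + L/V = 2/3 + L/V)
D(c, C) = -2*(2/3 + 2/c)*(12 + C - c) (D(c, C) = -2*(12 + (C - c))*(2/3 + 2/c) = -2*(12 + C - c)*(2/3 + 2/c) = -2*(2/3 + 2/c)*(12 + C - c))
-86080/D(49, 93) = -86080*(-147/(4*(3 + 49)*(12 + 93 - 1*49))) = -86080*(-147/(208*(12 + 93 - 49))) = -86080/((-4/3*1/49*52*56)) = -86080/(-1664/21) = -86080*(-21/1664) = 28245/26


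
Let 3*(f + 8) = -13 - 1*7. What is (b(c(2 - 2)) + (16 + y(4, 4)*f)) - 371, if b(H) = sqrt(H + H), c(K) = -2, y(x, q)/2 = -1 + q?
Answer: -443 + 2*I ≈ -443.0 + 2.0*I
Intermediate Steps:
y(x, q) = -2 + 2*q (y(x, q) = 2*(-1 + q) = -2 + 2*q)
f = -44/3 (f = -8 + (-13 - 1*7)/3 = -8 + (-13 - 7)/3 = -8 + (1/3)*(-20) = -8 - 20/3 = -44/3 ≈ -14.667)
b(H) = sqrt(2)*sqrt(H) (b(H) = sqrt(2*H) = sqrt(2)*sqrt(H))
(b(c(2 - 2)) + (16 + y(4, 4)*f)) - 371 = (sqrt(2)*sqrt(-2) + (16 + (-2 + 2*4)*(-44/3))) - 371 = (sqrt(2)*(I*sqrt(2)) + (16 + (-2 + 8)*(-44/3))) - 371 = (2*I + (16 + 6*(-44/3))) - 371 = (2*I + (16 - 88)) - 371 = (2*I - 72) - 371 = (-72 + 2*I) - 371 = -443 + 2*I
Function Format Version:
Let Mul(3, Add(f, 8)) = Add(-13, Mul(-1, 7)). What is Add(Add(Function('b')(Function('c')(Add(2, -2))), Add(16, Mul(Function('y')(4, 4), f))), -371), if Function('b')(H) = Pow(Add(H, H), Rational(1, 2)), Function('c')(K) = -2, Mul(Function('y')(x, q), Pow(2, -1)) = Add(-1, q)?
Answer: Add(-443, Mul(2, I)) ≈ Add(-443.00, Mul(2.0000, I))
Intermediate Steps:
Function('y')(x, q) = Add(-2, Mul(2, q)) (Function('y')(x, q) = Mul(2, Add(-1, q)) = Add(-2, Mul(2, q)))
f = Rational(-44, 3) (f = Add(-8, Mul(Rational(1, 3), Add(-13, Mul(-1, 7)))) = Add(-8, Mul(Rational(1, 3), Add(-13, -7))) = Add(-8, Mul(Rational(1, 3), -20)) = Add(-8, Rational(-20, 3)) = Rational(-44, 3) ≈ -14.667)
Function('b')(H) = Mul(Pow(2, Rational(1, 2)), Pow(H, Rational(1, 2))) (Function('b')(H) = Pow(Mul(2, H), Rational(1, 2)) = Mul(Pow(2, Rational(1, 2)), Pow(H, Rational(1, 2))))
Add(Add(Function('b')(Function('c')(Add(2, -2))), Add(16, Mul(Function('y')(4, 4), f))), -371) = Add(Add(Mul(Pow(2, Rational(1, 2)), Pow(-2, Rational(1, 2))), Add(16, Mul(Add(-2, Mul(2, 4)), Rational(-44, 3)))), -371) = Add(Add(Mul(Pow(2, Rational(1, 2)), Mul(I, Pow(2, Rational(1, 2)))), Add(16, Mul(Add(-2, 8), Rational(-44, 3)))), -371) = Add(Add(Mul(2, I), Add(16, Mul(6, Rational(-44, 3)))), -371) = Add(Add(Mul(2, I), Add(16, -88)), -371) = Add(Add(Mul(2, I), -72), -371) = Add(Add(-72, Mul(2, I)), -371) = Add(-443, Mul(2, I))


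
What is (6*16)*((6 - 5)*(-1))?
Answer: -96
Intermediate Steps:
(6*16)*((6 - 5)*(-1)) = 96*(1*(-1)) = 96*(-1) = -96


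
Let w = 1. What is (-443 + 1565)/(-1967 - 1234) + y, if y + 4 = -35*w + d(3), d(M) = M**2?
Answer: -2944/97 ≈ -30.351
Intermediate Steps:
y = -30 (y = -4 + (-35*1 + 3**2) = -4 + (-35 + 9) = -4 - 26 = -30)
(-443 + 1565)/(-1967 - 1234) + y = (-443 + 1565)/(-1967 - 1234) - 30 = 1122/(-3201) - 30 = 1122*(-1/3201) - 30 = -34/97 - 30 = -2944/97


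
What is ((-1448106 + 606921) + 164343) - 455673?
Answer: -1132515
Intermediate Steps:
((-1448106 + 606921) + 164343) - 455673 = (-841185 + 164343) - 455673 = -676842 - 455673 = -1132515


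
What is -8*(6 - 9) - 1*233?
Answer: -209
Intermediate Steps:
-8*(6 - 9) - 1*233 = -8*(-3) - 233 = 24 - 233 = -209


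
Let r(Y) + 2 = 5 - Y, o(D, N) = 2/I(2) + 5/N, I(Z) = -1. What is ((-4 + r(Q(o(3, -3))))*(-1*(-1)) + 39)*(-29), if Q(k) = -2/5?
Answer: -5568/5 ≈ -1113.6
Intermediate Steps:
o(D, N) = -2 + 5/N (o(D, N) = 2/(-1) + 5/N = 2*(-1) + 5/N = -2 + 5/N)
Q(k) = -⅖ (Q(k) = -2*⅕ = -⅖)
r(Y) = 3 - Y (r(Y) = -2 + (5 - Y) = 3 - Y)
((-4 + r(Q(o(3, -3))))*(-1*(-1)) + 39)*(-29) = ((-4 + (3 - 1*(-⅖)))*(-1*(-1)) + 39)*(-29) = ((-4 + (3 + ⅖))*1 + 39)*(-29) = ((-4 + 17/5)*1 + 39)*(-29) = (-⅗*1 + 39)*(-29) = (-⅗ + 39)*(-29) = (192/5)*(-29) = -5568/5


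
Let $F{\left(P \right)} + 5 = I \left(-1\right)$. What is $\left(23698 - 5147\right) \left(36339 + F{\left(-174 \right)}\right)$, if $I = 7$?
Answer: $673902177$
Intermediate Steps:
$F{\left(P \right)} = -12$ ($F{\left(P \right)} = -5 + 7 \left(-1\right) = -5 - 7 = -12$)
$\left(23698 - 5147\right) \left(36339 + F{\left(-174 \right)}\right) = \left(23698 - 5147\right) \left(36339 - 12\right) = 18551 \cdot 36327 = 673902177$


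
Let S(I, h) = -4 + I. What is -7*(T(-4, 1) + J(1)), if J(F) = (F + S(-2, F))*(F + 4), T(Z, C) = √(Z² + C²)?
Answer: 175 - 7*√17 ≈ 146.14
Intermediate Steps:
T(Z, C) = √(C² + Z²)
J(F) = (-6 + F)*(4 + F) (J(F) = (F + (-4 - 2))*(F + 4) = (F - 6)*(4 + F) = (-6 + F)*(4 + F))
-7*(T(-4, 1) + J(1)) = -7*(√(1² + (-4)²) + (-24 + 1² - 2*1)) = -7*(√(1 + 16) + (-24 + 1 - 2)) = -7*(√17 - 25) = -7*(-25 + √17) = 175 - 7*√17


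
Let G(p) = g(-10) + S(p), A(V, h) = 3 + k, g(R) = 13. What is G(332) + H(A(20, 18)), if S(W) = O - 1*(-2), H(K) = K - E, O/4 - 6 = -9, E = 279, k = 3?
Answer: -270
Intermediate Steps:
O = -12 (O = 24 + 4*(-9) = 24 - 36 = -12)
A(V, h) = 6 (A(V, h) = 3 + 3 = 6)
H(K) = -279 + K (H(K) = K - 1*279 = K - 279 = -279 + K)
S(W) = -10 (S(W) = -12 - 1*(-2) = -12 + 2 = -10)
G(p) = 3 (G(p) = 13 - 10 = 3)
G(332) + H(A(20, 18)) = 3 + (-279 + 6) = 3 - 273 = -270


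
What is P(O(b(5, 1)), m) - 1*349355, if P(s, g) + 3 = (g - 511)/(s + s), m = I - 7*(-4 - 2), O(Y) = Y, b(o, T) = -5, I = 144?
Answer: -698651/2 ≈ -3.4933e+5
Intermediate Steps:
m = 186 (m = 144 - 7*(-4 - 2) = 144 - 7*(-6) = 144 + 42 = 186)
P(s, g) = -3 + (-511 + g)/(2*s) (P(s, g) = -3 + (g - 511)/(s + s) = -3 + (-511 + g)/((2*s)) = -3 + (-511 + g)*(1/(2*s)) = -3 + (-511 + g)/(2*s))
P(O(b(5, 1)), m) - 1*349355 = (½)*(-511 + 186 - 6*(-5))/(-5) - 1*349355 = (½)*(-⅕)*(-511 + 186 + 30) - 349355 = (½)*(-⅕)*(-295) - 349355 = 59/2 - 349355 = -698651/2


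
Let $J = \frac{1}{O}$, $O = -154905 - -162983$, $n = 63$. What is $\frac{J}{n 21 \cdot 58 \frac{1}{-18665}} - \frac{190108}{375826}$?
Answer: $- \frac{58923418627753}{116479235795076} \approx -0.50587$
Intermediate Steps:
$O = 8078$ ($O = -154905 + 162983 = 8078$)
$J = \frac{1}{8078} \approx 0.00012379$
$\frac{J}{n 21 \cdot 58 \frac{1}{-18665}} - \frac{190108}{375826} = \frac{1}{8078 \frac{63 \cdot 21 \cdot 58}{-18665}} - \frac{190108}{375826} = \frac{1}{8078 \cdot 1323 \cdot 58 \left(- \frac{1}{18665}\right)} - \frac{95054}{187913} = \frac{1}{8078 \cdot 76734 \left(- \frac{1}{18665}\right)} - \frac{95054}{187913} = \frac{1}{8078 \left(- \frac{76734}{18665}\right)} - \frac{95054}{187913} = \frac{1}{8078} \left(- \frac{18665}{76734}\right) - \frac{95054}{187913} = - \frac{18665}{619857252} - \frac{95054}{187913} = - \frac{58923418627753}{116479235795076}$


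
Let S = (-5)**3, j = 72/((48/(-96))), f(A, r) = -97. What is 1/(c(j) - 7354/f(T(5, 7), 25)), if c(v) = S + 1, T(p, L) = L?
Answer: -97/4674 ≈ -0.020753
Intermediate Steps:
j = -144 (j = 72/((48*(-1/96))) = 72/(-1/2) = 72*(-2) = -144)
S = -125
c(v) = -124 (c(v) = -125 + 1 = -124)
1/(c(j) - 7354/f(T(5, 7), 25)) = 1/(-124 - 7354/(-97)) = 1/(-124 - 7354*(-1/97)) = 1/(-124 + 7354/97) = 1/(-4674/97) = -97/4674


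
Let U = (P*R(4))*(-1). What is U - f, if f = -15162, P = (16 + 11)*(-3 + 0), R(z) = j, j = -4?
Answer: 14838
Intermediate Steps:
R(z) = -4
P = -81 (P = 27*(-3) = -81)
U = -324 (U = -81*(-4)*(-1) = 324*(-1) = -324)
U - f = -324 - 1*(-15162) = -324 + 15162 = 14838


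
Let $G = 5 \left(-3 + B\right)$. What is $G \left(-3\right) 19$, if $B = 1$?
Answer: $570$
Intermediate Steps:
$G = -10$ ($G = 5 \left(-3 + 1\right) = 5 \left(-2\right) = -10$)
$G \left(-3\right) 19 = \left(-10\right) \left(-3\right) 19 = 30 \cdot 19 = 570$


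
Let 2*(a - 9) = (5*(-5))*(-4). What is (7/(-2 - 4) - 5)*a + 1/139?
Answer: -303431/834 ≈ -363.83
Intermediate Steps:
a = 59 (a = 9 + ((5*(-5))*(-4))/2 = 9 + (-25*(-4))/2 = 9 + (½)*100 = 9 + 50 = 59)
(7/(-2 - 4) - 5)*a + 1/139 = (7/(-2 - 4) - 5)*59 + 1/139 = (7/(-6) - 5)*59 + 1/139 = (-⅙*7 - 5)*59 + 1/139 = (-7/6 - 5)*59 + 1/139 = -37/6*59 + 1/139 = -2183/6 + 1/139 = -303431/834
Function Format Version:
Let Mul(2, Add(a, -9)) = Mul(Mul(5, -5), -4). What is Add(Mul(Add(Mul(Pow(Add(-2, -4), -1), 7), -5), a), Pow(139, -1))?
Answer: Rational(-303431, 834) ≈ -363.83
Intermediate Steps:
a = 59 (a = Add(9, Mul(Rational(1, 2), Mul(Mul(5, -5), -4))) = Add(9, Mul(Rational(1, 2), Mul(-25, -4))) = Add(9, Mul(Rational(1, 2), 100)) = Add(9, 50) = 59)
Add(Mul(Add(Mul(Pow(Add(-2, -4), -1), 7), -5), a), Pow(139, -1)) = Add(Mul(Add(Mul(Pow(Add(-2, -4), -1), 7), -5), 59), Pow(139, -1)) = Add(Mul(Add(Mul(Pow(-6, -1), 7), -5), 59), Rational(1, 139)) = Add(Mul(Add(Mul(Rational(-1, 6), 7), -5), 59), Rational(1, 139)) = Add(Mul(Add(Rational(-7, 6), -5), 59), Rational(1, 139)) = Add(Mul(Rational(-37, 6), 59), Rational(1, 139)) = Add(Rational(-2183, 6), Rational(1, 139)) = Rational(-303431, 834)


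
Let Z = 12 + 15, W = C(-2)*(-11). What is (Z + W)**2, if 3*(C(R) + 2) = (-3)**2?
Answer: 256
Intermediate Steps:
C(R) = 1 (C(R) = -2 + (1/3)*(-3)**2 = -2 + (1/3)*9 = -2 + 3 = 1)
W = -11 (W = 1*(-11) = -11)
Z = 27
(Z + W)**2 = (27 - 11)**2 = 16**2 = 256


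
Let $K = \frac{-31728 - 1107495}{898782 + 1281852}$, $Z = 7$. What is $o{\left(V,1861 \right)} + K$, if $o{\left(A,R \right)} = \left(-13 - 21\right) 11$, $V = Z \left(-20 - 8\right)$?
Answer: $- \frac{272232113}{726878} \approx -374.52$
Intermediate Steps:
$V = -196$ ($V = 7 \left(-20 - 8\right) = 7 \left(-28\right) = -196$)
$K = - \frac{379741}{726878}$ ($K = - \frac{1139223}{2180634} = \left(-1139223\right) \frac{1}{2180634} = - \frac{379741}{726878} \approx -0.52243$)
$o{\left(A,R \right)} = -374$ ($o{\left(A,R \right)} = \left(-34\right) 11 = -374$)
$o{\left(V,1861 \right)} + K = -374 - \frac{379741}{726878} = - \frac{272232113}{726878}$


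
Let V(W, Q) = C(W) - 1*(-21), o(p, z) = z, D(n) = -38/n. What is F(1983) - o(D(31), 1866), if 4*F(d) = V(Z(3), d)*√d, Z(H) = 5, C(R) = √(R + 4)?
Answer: -1866 + 6*√1983 ≈ -1598.8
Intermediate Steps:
C(R) = √(4 + R)
V(W, Q) = 21 + √(4 + W) (V(W, Q) = √(4 + W) - 1*(-21) = √(4 + W) + 21 = 21 + √(4 + W))
F(d) = 6*√d (F(d) = ((21 + √(4 + 5))*√d)/4 = ((21 + √9)*√d)/4 = ((21 + 3)*√d)/4 = (24*√d)/4 = 6*√d)
F(1983) - o(D(31), 1866) = 6*√1983 - 1*1866 = 6*√1983 - 1866 = -1866 + 6*√1983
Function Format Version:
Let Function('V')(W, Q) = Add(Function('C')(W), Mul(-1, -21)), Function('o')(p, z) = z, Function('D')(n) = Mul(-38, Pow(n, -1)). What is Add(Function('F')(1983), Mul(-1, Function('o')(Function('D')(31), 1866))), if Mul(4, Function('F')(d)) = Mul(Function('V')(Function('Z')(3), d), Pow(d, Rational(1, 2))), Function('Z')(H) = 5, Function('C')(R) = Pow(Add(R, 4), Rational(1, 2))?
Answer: Add(-1866, Mul(6, Pow(1983, Rational(1, 2)))) ≈ -1598.8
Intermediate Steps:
Function('C')(R) = Pow(Add(4, R), Rational(1, 2))
Function('V')(W, Q) = Add(21, Pow(Add(4, W), Rational(1, 2))) (Function('V')(W, Q) = Add(Pow(Add(4, W), Rational(1, 2)), Mul(-1, -21)) = Add(Pow(Add(4, W), Rational(1, 2)), 21) = Add(21, Pow(Add(4, W), Rational(1, 2))))
Function('F')(d) = Mul(6, Pow(d, Rational(1, 2))) (Function('F')(d) = Mul(Rational(1, 4), Mul(Add(21, Pow(Add(4, 5), Rational(1, 2))), Pow(d, Rational(1, 2)))) = Mul(Rational(1, 4), Mul(Add(21, Pow(9, Rational(1, 2))), Pow(d, Rational(1, 2)))) = Mul(Rational(1, 4), Mul(Add(21, 3), Pow(d, Rational(1, 2)))) = Mul(Rational(1, 4), Mul(24, Pow(d, Rational(1, 2)))) = Mul(6, Pow(d, Rational(1, 2))))
Add(Function('F')(1983), Mul(-1, Function('o')(Function('D')(31), 1866))) = Add(Mul(6, Pow(1983, Rational(1, 2))), Mul(-1, 1866)) = Add(Mul(6, Pow(1983, Rational(1, 2))), -1866) = Add(-1866, Mul(6, Pow(1983, Rational(1, 2))))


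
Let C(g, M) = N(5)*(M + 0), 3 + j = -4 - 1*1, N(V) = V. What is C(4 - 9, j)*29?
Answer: -1160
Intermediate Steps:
j = -8 (j = -3 + (-4 - 1*1) = -3 + (-4 - 1) = -3 - 5 = -8)
C(g, M) = 5*M (C(g, M) = 5*(M + 0) = 5*M)
C(4 - 9, j)*29 = (5*(-8))*29 = -40*29 = -1160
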